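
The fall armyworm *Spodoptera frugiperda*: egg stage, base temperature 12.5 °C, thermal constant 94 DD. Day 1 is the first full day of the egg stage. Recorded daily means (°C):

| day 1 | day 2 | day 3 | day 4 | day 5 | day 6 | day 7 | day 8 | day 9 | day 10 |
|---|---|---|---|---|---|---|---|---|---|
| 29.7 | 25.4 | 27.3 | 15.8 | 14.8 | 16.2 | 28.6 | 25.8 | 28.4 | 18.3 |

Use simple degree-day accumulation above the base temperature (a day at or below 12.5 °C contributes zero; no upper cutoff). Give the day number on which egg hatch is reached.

day 9

Daily DD above 12.5 °C: 17.2, 12.9, 14.8, 3.3, 2.3, 3.7, 16.1, 13.3, 15.9, 5.8.
Cumulative: 17.2, 30.1, 44.9, 48.2, 50.5, 54.2, 70.3, 83.6, 99.5, 105.3.
The total first reaches 94 DD on day 9.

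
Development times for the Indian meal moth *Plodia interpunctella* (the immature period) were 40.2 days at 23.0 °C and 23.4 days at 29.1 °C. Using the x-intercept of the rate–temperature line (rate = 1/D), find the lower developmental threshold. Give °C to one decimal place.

Under the model K = D·(T − T_b), so D₁·(T₁ − T_b) = D₂·(T₂ − T_b).
40.2·(23.0 − T_b) = 23.4·(29.1 − T_b)
T_b = (40.2·23.0 − 23.4·29.1) / (40.2 − 23.4) = 243.66 / 16.8 = 14.504 °C ≈ 14.5 °C.

14.5 °C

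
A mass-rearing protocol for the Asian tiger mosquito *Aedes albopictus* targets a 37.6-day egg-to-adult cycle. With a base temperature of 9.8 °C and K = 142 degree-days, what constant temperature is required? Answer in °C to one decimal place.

Required daily accumulation = 142 / 37.6 = 3.777 DD/day.
T = T_base + 3.777 = 9.8 + 3.777 = 13.577 ≈ 13.6 °C.

13.6 °C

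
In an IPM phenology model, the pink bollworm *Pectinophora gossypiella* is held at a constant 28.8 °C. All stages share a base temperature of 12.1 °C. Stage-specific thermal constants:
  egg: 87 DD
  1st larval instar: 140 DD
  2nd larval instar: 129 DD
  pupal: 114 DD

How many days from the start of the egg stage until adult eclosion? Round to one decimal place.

Daily accumulation at 28.8 °C = 28.8 − 12.1 = 16.7 DD/day.
Total K = 87 + 140 + 129 + 114 = 470 DD.
Total duration = 470 / 16.7 = 28.144 ≈ 28.1 days.

28.1 days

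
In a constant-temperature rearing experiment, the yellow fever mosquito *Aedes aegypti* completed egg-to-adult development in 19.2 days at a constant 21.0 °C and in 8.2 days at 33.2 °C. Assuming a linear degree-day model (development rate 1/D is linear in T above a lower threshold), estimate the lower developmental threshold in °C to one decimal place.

Equal thermal constants: D₁(T₁ − T_b) = D₂(T₂ − T_b).
19.2·(21.0 − T_b) = 8.2·(33.2 − T_b)
T_b = (19.2·21.0 − 8.2·33.2) / (19.2 − 8.2) = 130.96 / 11.0 = 11.905 °C ≈ 11.9 °C.

11.9 °C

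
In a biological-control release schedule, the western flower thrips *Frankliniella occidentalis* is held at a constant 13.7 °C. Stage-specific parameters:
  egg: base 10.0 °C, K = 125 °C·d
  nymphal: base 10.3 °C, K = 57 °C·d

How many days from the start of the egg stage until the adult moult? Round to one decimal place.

egg: 125 / (13.7 − 10.0) = 125 / 3.7 = 33.784 d.
nymphal: 57 / (13.7 − 10.3) = 57 / 3.4 = 16.765 d.
Sum = 50.548 ≈ 50.5 days.

50.5 days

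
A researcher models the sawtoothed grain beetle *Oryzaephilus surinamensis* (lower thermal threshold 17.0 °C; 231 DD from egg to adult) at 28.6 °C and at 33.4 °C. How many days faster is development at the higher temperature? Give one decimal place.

At 28.6 °C: 231 / (28.6 − 17.0) = 231 / 11.6 = 19.914 d.
At 33.4 °C: 231 / (33.4 − 17.0) = 231 / 16.4 = 14.085 d.
Difference = |19.914 − 14.085| = 5.828 ≈ 5.8 days.

5.8 days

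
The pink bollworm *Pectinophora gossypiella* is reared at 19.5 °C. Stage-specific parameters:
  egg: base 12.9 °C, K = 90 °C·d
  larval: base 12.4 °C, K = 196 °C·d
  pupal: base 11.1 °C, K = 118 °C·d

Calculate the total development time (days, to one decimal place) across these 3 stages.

55.3 days

egg: 90 / (19.5 − 12.9) = 90 / 6.6 = 13.636 d.
larval: 196 / (19.5 − 12.4) = 196 / 7.1 = 27.606 d.
pupal: 118 / (19.5 − 11.1) = 118 / 8.4 = 14.048 d.
Sum = 55.290 ≈ 55.3 days.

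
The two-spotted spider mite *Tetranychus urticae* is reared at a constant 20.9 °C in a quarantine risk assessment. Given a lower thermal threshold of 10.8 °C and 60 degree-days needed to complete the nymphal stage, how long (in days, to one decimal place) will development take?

5.9 days

Daily accumulation = 20.9 − 10.8 = 10.1 DD/day.
Duration = 60 / 10.1 = 5.941 ≈ 5.9 days.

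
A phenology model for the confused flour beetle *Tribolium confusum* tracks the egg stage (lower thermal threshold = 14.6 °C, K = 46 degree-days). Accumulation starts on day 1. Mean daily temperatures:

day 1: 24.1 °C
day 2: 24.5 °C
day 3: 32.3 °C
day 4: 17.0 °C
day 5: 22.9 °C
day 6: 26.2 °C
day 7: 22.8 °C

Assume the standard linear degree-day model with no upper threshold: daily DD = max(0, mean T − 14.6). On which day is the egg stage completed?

day 5

Daily DD above 14.6 °C: 9.5, 9.9, 17.7, 2.4, 8.3, 11.6, 8.2.
Cumulative: 9.5, 19.4, 37.1, 39.5, 47.8, 59.4, 67.6.
The total first reaches 46 DD on day 5.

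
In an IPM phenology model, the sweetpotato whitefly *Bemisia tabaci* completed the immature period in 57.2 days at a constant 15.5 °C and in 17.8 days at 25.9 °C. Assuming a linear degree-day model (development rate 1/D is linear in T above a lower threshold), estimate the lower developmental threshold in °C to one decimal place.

10.8 °C

Linear rate model ⇒ the product D·(T − T_b) is constant across temperatures.
57.2·(15.5 − T_b) = 17.8·(25.9 − T_b)
T_b = (57.2·15.5 − 17.8·25.9) / (57.2 − 17.8) = 425.58 / 39.4 = 10.802 °C ≈ 10.8 °C.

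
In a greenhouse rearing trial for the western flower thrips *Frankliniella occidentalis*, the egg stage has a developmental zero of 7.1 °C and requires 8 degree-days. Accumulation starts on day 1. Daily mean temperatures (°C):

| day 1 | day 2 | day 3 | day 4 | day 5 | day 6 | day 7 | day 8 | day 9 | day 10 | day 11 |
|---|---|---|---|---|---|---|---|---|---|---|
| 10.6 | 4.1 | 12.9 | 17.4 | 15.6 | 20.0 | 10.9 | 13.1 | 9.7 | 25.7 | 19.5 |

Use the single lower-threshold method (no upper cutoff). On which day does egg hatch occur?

day 3

Daily DD above 7.1 °C: 3.5, 0.0, 5.8, 10.3, 8.5, 12.9, 3.8, 6.0, 2.6, 18.6, 12.4.
Cumulative: 3.5, 3.5, 9.3, 19.6, 28.1, 41.0, 44.8, 50.8, 53.4, 72.0, 84.4.
The total first reaches 8 DD on day 3.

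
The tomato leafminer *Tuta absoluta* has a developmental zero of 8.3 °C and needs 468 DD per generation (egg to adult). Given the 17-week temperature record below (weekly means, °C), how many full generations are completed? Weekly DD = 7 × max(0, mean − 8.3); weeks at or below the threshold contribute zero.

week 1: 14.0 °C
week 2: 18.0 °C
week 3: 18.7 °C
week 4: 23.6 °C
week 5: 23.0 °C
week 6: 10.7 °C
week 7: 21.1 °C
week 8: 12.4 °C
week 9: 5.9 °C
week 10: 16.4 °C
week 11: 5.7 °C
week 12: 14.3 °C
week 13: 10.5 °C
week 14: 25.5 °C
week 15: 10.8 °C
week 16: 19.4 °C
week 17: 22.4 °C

Weekly DD (7 × max(0, T̄ − 8.3)): 39.9, 67.9, 72.8, 107.1, 102.9, 16.8, 89.6, 28.7, 0.0, 56.7, 0.0, 42.0, 15.4, 120.4, 17.5, 77.7, 98.7.
Season total = 954.1 DD.
Complete generations = ⌊954.1 / 468⌋ = 2.

2 generations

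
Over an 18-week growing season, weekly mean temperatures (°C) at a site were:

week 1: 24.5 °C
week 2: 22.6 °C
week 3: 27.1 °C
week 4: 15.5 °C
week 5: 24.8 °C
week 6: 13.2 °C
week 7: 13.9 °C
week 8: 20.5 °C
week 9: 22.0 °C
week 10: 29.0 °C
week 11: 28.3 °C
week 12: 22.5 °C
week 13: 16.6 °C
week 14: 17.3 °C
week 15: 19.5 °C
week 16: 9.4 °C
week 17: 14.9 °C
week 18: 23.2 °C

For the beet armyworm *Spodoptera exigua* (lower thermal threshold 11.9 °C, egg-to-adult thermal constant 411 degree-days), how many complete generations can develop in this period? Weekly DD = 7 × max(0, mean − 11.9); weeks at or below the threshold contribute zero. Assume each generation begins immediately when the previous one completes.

Weekly DD (7 × max(0, T̄ − 11.9)): 88.2, 74.9, 106.4, 25.2, 90.3, 9.1, 14.0, 60.2, 70.7, 119.7, 114.8, 74.2, 32.9, 37.8, 53.2, 0.0, 21.0, 79.1.
Season total = 1071.7 DD.
Complete generations = ⌊1071.7 / 411⌋ = 2.

2 generations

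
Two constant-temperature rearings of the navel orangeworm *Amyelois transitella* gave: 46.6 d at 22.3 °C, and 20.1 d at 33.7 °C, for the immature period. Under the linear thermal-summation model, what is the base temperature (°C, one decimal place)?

Equal thermal constants: D₁(T₁ − T_b) = D₂(T₂ − T_b).
46.6·(22.3 − T_b) = 20.1·(33.7 − T_b)
T_b = (46.6·22.3 − 20.1·33.7) / (46.6 − 20.1) = 361.81 / 26.5 = 13.653 °C ≈ 13.7 °C.

13.7 °C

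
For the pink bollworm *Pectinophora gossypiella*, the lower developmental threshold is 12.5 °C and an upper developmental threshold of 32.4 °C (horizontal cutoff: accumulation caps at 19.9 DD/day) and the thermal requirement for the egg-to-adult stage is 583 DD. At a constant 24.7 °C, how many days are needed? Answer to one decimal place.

Daily accumulation = 24.7 − 12.5 = 12.2 DD/day.
Duration = 583 / 12.2 = 47.787 ≈ 47.8 days.

47.8 days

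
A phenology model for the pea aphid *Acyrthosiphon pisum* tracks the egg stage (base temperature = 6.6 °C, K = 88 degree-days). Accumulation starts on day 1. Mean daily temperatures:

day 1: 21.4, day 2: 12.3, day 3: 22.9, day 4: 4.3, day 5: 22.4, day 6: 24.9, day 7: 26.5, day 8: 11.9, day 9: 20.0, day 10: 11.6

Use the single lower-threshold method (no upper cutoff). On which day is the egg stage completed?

day 7

Daily DD above 6.6 °C: 14.8, 5.7, 16.3, 0.0, 15.8, 18.3, 19.9, 5.3, 13.4, 5.0.
Cumulative: 14.8, 20.5, 36.8, 36.8, 52.6, 70.9, 90.8, 96.1, 109.5, 114.5.
The total first reaches 88 DD on day 7.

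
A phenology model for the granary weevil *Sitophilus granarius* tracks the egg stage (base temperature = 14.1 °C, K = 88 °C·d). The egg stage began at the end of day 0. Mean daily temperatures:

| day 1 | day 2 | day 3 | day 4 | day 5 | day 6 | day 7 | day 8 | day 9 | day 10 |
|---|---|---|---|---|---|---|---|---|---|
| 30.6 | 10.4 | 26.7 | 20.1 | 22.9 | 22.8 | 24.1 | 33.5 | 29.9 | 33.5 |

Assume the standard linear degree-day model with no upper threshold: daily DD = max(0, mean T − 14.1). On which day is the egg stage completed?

Daily DD above 14.1 °C: 16.5, 0.0, 12.6, 6.0, 8.8, 8.7, 10.0, 19.4, 15.8, 19.4.
Cumulative: 16.5, 16.5, 29.1, 35.1, 43.9, 52.6, 62.6, 82.0, 97.8, 117.2.
The total first reaches 88 DD on day 9.

day 9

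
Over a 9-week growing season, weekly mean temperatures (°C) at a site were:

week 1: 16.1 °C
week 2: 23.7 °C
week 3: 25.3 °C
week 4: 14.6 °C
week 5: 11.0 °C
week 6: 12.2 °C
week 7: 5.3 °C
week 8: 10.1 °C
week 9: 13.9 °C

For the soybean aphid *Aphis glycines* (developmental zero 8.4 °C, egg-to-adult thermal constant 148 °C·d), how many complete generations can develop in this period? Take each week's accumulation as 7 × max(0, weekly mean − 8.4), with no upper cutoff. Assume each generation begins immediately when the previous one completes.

Weekly DD (7 × max(0, T̄ − 8.4)): 53.9, 107.1, 118.3, 43.4, 18.2, 26.6, 0.0, 11.9, 38.5.
Season total = 417.9 DD.
Complete generations = ⌊417.9 / 148⌋ = 2.

2 generations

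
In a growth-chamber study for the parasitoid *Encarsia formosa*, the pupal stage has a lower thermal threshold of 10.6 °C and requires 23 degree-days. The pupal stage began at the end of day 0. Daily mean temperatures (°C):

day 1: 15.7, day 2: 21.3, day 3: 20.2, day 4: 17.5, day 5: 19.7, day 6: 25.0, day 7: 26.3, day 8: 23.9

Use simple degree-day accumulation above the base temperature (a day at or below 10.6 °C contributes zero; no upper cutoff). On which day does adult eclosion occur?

day 3

Daily DD above 10.6 °C: 5.1, 10.7, 9.6, 6.9, 9.1, 14.4, 15.7, 13.3.
Cumulative: 5.1, 15.8, 25.4, 32.3, 41.4, 55.8, 71.5, 84.8.
The total first reaches 23 DD on day 3.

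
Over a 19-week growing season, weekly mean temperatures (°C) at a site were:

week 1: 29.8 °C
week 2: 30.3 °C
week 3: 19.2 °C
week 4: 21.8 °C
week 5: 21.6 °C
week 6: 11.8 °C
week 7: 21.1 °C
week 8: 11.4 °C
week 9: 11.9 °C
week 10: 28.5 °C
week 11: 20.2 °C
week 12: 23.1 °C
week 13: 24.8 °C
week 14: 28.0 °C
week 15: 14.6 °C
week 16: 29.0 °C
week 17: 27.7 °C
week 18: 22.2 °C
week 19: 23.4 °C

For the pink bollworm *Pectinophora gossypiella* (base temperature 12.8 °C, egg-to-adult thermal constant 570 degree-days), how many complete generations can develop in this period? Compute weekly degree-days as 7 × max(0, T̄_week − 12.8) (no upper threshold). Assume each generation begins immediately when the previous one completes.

Weekly DD (7 × max(0, T̄ − 12.8)): 119.0, 122.5, 44.8, 63.0, 61.6, 0.0, 58.1, 0.0, 0.0, 109.9, 51.8, 72.1, 84.0, 106.4, 12.6, 113.4, 104.3, 65.8, 74.2.
Season total = 1263.5 DD.
Complete generations = ⌊1263.5 / 570⌋ = 2.

2 generations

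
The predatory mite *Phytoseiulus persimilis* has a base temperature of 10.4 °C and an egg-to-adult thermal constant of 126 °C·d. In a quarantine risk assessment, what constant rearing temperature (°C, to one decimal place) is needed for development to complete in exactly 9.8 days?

Required daily accumulation = 126 / 9.8 = 12.857 DD/day.
T = T_base + 12.857 = 10.4 + 12.857 = 23.257 ≈ 23.3 °C.

23.3 °C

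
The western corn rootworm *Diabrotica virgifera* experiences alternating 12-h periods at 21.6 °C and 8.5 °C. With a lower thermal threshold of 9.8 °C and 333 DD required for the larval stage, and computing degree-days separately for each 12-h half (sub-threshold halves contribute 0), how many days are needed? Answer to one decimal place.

Day half: max(0, 21.6 − 9.8) × 0.5 = 11.8 × 0.5 = 5.90 DD.
Night half: max(0, 8.5 − 9.8) × 0.5 = 0.0 × 0.5 = 0.00 DD.
Per 24 h: 5.90 DD/day.
Duration = 333 / 5.90 = 56.441 ≈ 56.4 days.

56.4 days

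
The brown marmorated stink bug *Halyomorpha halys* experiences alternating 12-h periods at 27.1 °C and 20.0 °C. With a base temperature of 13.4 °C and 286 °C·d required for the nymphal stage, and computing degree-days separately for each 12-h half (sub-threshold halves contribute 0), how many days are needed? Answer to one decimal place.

Day half: max(0, 27.1 − 13.4) × 0.5 = 13.7 × 0.5 = 6.85 DD.
Night half: max(0, 20.0 − 13.4) × 0.5 = 6.6 × 0.5 = 3.30 DD.
Per 24 h: 10.15 DD/day.
Duration = 286 / 10.15 = 28.177 ≈ 28.2 days.

28.2 days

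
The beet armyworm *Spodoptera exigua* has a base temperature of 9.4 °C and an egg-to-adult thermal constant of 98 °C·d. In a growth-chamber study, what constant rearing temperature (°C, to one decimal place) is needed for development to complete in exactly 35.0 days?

Required daily accumulation = 98 / 35.0 = 2.800 DD/day.
T = T_base + 2.800 = 9.4 + 2.800 = 12.200 ≈ 12.2 °C.

12.2 °C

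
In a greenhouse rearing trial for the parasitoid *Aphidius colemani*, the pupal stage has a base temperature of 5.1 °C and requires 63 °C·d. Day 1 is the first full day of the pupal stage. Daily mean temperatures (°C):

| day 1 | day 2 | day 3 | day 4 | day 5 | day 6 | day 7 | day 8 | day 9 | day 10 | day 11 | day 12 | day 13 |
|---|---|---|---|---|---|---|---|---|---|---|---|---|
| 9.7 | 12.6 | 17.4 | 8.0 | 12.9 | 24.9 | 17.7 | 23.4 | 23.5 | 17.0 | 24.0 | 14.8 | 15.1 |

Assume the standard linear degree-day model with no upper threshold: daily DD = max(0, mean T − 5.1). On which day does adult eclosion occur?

Daily DD above 5.1 °C: 4.6, 7.5, 12.3, 2.9, 7.8, 19.8, 12.6, 18.3, 18.4, 11.9, 18.9, 9.7, 10.0.
Cumulative: 4.6, 12.1, 24.4, 27.3, 35.1, 54.9, 67.5, 85.8, 104.2, 116.1, 135.0, 144.7, 154.7.
The total first reaches 63 DD on day 7.

day 7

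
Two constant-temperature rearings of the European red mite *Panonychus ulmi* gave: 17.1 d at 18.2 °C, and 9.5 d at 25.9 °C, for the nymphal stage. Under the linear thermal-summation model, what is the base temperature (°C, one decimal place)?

Linear rate model ⇒ the product D·(T − T_b) is constant across temperatures.
17.1·(18.2 − T_b) = 9.5·(25.9 − T_b)
T_b = (17.1·18.2 − 9.5·25.9) / (17.1 − 9.5) = 65.17 / 7.6 = 8.575 °C ≈ 8.6 °C.

8.6 °C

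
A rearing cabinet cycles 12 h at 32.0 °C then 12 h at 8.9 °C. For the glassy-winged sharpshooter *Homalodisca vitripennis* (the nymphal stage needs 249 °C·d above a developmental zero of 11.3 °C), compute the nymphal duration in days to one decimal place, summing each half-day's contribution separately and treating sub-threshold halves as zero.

Day half: max(0, 32.0 − 11.3) × 0.5 = 20.7 × 0.5 = 10.35 DD.
Night half: max(0, 8.9 − 11.3) × 0.5 = 0.0 × 0.5 = 0.00 DD.
Per 24 h: 10.35 DD/day.
Duration = 249 / 10.35 = 24.058 ≈ 24.1 days.

24.1 days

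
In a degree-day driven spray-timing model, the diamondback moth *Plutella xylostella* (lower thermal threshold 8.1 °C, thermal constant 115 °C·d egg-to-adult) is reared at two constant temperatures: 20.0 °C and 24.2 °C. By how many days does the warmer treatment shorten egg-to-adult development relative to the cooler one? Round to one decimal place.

2.5 days

At 20.0 °C: 115 / (20.0 − 8.1) = 115 / 11.9 = 9.664 d.
At 24.2 °C: 115 / (24.2 − 8.1) = 115 / 16.1 = 7.143 d.
Difference = |9.664 − 7.143| = 2.521 ≈ 2.5 days.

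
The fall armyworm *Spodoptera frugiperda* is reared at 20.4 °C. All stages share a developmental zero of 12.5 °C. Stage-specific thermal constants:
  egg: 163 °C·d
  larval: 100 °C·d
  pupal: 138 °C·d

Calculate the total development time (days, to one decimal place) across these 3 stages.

Daily accumulation at 20.4 °C = 20.4 − 12.5 = 7.9 DD/day.
Total K = 163 + 100 + 138 = 401 DD.
Total duration = 401 / 7.9 = 50.759 ≈ 50.8 days.

50.8 days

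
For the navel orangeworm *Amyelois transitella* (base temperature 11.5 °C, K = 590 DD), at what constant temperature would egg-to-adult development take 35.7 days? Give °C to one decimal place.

28.0 °C

Required daily accumulation = 590 / 35.7 = 16.527 DD/day.
T = T_base + 16.527 = 11.5 + 16.527 = 28.027 ≈ 28.0 °C.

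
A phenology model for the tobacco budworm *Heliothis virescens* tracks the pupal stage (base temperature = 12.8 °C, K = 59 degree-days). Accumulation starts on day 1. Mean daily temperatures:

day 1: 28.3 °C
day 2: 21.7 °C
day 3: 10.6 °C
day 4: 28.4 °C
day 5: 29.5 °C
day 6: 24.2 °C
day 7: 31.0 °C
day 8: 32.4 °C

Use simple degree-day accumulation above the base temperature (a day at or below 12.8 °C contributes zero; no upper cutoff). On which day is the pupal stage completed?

Daily DD above 12.8 °C: 15.5, 8.9, 0.0, 15.6, 16.7, 11.4, 18.2, 19.6.
Cumulative: 15.5, 24.4, 24.4, 40.0, 56.7, 68.1, 86.3, 105.9.
The total first reaches 59 DD on day 6.

day 6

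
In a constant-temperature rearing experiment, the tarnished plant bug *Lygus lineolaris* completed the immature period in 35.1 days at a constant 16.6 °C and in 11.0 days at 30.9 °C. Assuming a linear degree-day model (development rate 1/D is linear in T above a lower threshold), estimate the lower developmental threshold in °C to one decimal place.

10.1 °C

Under the model K = D·(T − T_b), so D₁·(T₁ − T_b) = D₂·(T₂ − T_b).
35.1·(16.6 − T_b) = 11.0·(30.9 − T_b)
T_b = (35.1·16.6 − 11.0·30.9) / (35.1 − 11.0) = 242.76 / 24.1 = 10.073 °C ≈ 10.1 °C.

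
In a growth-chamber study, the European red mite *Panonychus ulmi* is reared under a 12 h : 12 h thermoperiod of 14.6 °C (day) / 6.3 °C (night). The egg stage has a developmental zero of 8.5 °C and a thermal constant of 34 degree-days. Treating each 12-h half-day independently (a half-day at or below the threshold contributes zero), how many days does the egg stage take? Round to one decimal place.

11.1 days

Day half: max(0, 14.6 − 8.5) × 0.5 = 6.1 × 0.5 = 3.05 DD.
Night half: max(0, 6.3 − 8.5) × 0.5 = 0.0 × 0.5 = 0.00 DD.
Per 24 h: 3.05 DD/day.
Duration = 34 / 3.05 = 11.148 ≈ 11.1 days.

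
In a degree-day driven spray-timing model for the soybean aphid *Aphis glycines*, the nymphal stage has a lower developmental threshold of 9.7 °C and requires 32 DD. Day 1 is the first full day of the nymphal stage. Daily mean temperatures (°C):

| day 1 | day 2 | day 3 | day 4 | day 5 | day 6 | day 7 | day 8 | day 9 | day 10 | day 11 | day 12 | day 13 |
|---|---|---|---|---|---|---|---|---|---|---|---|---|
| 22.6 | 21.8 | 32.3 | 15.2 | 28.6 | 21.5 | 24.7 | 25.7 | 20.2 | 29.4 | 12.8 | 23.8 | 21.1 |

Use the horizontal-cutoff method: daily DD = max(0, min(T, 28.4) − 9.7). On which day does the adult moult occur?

Daily DD above 9.7 °C (capped at 18.7): 12.9, 12.1, 18.7, 5.5, 18.7, 11.8, 15.0, 16.0, 10.5, 18.7, 3.1, 14.1, 11.4.
Cumulative: 12.9, 25.0, 43.7, 49.2, 67.9, 79.7, 94.7, 110.7, 121.2, 139.9, 143.0, 157.1, 168.5.
The total first reaches 32 DD on day 3.

day 3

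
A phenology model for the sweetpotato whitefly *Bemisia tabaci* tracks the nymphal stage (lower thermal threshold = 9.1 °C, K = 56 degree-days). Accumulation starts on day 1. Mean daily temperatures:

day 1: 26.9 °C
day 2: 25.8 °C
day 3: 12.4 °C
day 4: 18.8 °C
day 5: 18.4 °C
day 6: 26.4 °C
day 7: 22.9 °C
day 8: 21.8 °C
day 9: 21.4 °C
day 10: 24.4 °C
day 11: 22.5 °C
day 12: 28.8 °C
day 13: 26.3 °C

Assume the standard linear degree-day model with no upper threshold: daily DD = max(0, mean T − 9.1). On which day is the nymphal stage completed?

day 5

Daily DD above 9.1 °C: 17.8, 16.7, 3.3, 9.7, 9.3, 17.3, 13.8, 12.7, 12.3, 15.3, 13.4, 19.7, 17.2.
Cumulative: 17.8, 34.5, 37.8, 47.5, 56.8, 74.1, 87.9, 100.6, 112.9, 128.2, 141.6, 161.3, 178.5.
The total first reaches 56 DD on day 5.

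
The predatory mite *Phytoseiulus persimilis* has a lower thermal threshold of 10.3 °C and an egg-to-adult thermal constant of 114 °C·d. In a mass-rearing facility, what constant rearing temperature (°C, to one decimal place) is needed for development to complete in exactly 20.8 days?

15.8 °C

Required daily accumulation = 114 / 20.8 = 5.481 DD/day.
T = T_base + 5.481 = 10.3 + 5.481 = 15.781 ≈ 15.8 °C.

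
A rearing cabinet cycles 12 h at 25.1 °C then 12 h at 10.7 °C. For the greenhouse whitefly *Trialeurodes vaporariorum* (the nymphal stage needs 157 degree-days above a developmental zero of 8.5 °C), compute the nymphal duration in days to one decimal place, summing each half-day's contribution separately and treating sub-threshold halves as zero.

Day half: max(0, 25.1 − 8.5) × 0.5 = 16.6 × 0.5 = 8.30 DD.
Night half: max(0, 10.7 − 8.5) × 0.5 = 2.2 × 0.5 = 1.10 DD.
Per 24 h: 9.40 DD/day.
Duration = 157 / 9.40 = 16.702 ≈ 16.7 days.

16.7 days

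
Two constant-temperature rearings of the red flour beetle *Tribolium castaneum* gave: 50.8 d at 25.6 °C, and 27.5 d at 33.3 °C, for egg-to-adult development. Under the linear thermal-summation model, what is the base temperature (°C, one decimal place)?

16.5 °C

Linear rate model ⇒ the product D·(T − T_b) is constant across temperatures.
50.8·(25.6 − T_b) = 27.5·(33.3 − T_b)
T_b = (50.8·25.6 − 27.5·33.3) / (50.8 − 27.5) = 384.73 / 23.3 = 16.512 °C ≈ 16.5 °C.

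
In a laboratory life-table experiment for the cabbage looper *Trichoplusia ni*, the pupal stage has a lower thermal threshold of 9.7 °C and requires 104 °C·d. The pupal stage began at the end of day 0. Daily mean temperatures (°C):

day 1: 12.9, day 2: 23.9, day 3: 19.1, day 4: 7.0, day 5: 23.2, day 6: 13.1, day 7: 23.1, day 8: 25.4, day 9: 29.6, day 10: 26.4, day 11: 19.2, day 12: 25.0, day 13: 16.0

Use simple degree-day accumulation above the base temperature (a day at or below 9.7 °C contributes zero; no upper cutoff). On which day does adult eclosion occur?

day 10

Daily DD above 9.7 °C: 3.2, 14.2, 9.4, 0.0, 13.5, 3.4, 13.4, 15.7, 19.9, 16.7, 9.5, 15.3, 6.3.
Cumulative: 3.2, 17.4, 26.8, 26.8, 40.3, 43.7, 57.1, 72.8, 92.7, 109.4, 118.9, 134.2, 140.5.
The total first reaches 104 DD on day 10.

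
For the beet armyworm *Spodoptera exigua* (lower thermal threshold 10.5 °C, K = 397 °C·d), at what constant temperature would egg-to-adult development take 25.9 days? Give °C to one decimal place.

25.8 °C

Required daily accumulation = 397 / 25.9 = 15.328 DD/day.
T = T_base + 15.328 = 10.5 + 15.328 = 25.828 ≈ 25.8 °C.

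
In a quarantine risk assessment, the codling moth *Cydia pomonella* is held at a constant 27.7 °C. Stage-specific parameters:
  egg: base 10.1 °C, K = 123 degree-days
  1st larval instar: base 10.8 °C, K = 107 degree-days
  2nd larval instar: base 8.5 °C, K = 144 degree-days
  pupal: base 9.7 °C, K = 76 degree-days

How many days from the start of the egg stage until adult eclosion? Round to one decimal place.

egg: 123 / (27.7 − 10.1) = 123 / 17.6 = 6.989 d.
1st larval instar: 107 / (27.7 − 10.8) = 107 / 16.9 = 6.331 d.
2nd larval instar: 144 / (27.7 − 8.5) = 144 / 19.2 = 7.500 d.
pupal: 76 / (27.7 − 9.7) = 76 / 18.0 = 4.222 d.
Sum = 25.042 ≈ 25.0 days.

25.0 days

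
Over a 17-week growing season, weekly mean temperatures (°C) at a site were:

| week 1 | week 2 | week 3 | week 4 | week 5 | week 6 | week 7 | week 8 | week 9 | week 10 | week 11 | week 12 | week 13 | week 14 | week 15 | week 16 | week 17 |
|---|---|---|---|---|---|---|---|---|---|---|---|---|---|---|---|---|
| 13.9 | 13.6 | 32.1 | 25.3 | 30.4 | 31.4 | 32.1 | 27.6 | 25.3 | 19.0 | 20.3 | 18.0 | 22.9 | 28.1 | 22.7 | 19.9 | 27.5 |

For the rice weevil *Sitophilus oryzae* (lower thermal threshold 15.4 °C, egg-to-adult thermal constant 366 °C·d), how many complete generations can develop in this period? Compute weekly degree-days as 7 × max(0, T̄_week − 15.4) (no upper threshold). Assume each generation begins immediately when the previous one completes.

2 generations

Weekly DD (7 × max(0, T̄ − 15.4)): 0.0, 0.0, 116.9, 69.3, 105.0, 112.0, 116.9, 85.4, 69.3, 25.2, 34.3, 18.2, 52.5, 88.9, 51.1, 31.5, 84.7.
Season total = 1061.2 DD.
Complete generations = ⌊1061.2 / 366⌋ = 2.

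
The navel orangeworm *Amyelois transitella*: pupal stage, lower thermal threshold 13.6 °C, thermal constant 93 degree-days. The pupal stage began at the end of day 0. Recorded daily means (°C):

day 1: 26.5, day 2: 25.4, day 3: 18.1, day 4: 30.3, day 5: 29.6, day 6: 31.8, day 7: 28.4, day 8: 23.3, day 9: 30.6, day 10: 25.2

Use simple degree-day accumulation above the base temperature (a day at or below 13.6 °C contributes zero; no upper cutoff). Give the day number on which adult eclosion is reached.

Daily DD above 13.6 °C: 12.9, 11.8, 4.5, 16.7, 16.0, 18.2, 14.8, 9.7, 17.0, 11.6.
Cumulative: 12.9, 24.7, 29.2, 45.9, 61.9, 80.1, 94.9, 104.6, 121.6, 133.2.
The total first reaches 93 DD on day 7.

day 7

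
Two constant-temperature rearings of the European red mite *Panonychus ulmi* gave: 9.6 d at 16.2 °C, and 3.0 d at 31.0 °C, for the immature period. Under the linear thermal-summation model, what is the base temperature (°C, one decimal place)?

9.5 °C

Under the model K = D·(T − T_b), so D₁·(T₁ − T_b) = D₂·(T₂ − T_b).
9.6·(16.2 − T_b) = 3.0·(31.0 − T_b)
T_b = (9.6·16.2 − 3.0·31.0) / (9.6 − 3.0) = 62.52 / 6.6 = 9.473 °C ≈ 9.5 °C.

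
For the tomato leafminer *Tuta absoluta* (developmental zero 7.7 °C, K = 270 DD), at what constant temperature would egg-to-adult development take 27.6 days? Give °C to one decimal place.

Required daily accumulation = 270 / 27.6 = 9.783 DD/day.
T = T_base + 9.783 = 7.7 + 9.783 = 17.483 ≈ 17.5 °C.

17.5 °C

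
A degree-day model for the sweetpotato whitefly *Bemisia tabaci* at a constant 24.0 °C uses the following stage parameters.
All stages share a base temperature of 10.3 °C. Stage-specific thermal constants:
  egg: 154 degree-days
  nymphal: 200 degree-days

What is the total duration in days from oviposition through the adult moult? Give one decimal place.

Daily accumulation at 24.0 °C = 24.0 − 10.3 = 13.7 DD/day.
Total K = 154 + 200 = 354 DD.
Total duration = 354 / 13.7 = 25.839 ≈ 25.8 days.

25.8 days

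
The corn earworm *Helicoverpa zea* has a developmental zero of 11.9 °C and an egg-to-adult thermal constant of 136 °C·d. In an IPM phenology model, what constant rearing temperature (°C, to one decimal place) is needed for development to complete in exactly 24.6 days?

Required daily accumulation = 136 / 24.6 = 5.528 DD/day.
T = T_base + 5.528 = 11.9 + 5.528 = 17.428 ≈ 17.4 °C.

17.4 °C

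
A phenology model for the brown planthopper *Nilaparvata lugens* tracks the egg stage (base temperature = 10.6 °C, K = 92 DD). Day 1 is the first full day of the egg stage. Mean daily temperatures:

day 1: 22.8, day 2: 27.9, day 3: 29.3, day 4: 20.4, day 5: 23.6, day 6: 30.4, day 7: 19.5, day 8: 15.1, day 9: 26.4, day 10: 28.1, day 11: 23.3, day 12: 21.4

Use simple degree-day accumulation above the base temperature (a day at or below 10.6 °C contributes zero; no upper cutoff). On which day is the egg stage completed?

day 7

Daily DD above 10.6 °C: 12.2, 17.3, 18.7, 9.8, 13.0, 19.8, 8.9, 4.5, 15.8, 17.5, 12.7, 10.8.
Cumulative: 12.2, 29.5, 48.2, 58.0, 71.0, 90.8, 99.7, 104.2, 120.0, 137.5, 150.2, 161.0.
The total first reaches 92 DD on day 7.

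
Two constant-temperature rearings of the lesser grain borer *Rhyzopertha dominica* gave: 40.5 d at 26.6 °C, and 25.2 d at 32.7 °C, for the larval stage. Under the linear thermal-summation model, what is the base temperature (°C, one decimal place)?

16.6 °C

Under the model K = D·(T − T_b), so D₁·(T₁ − T_b) = D₂·(T₂ − T_b).
40.5·(26.6 − T_b) = 25.2·(32.7 − T_b)
T_b = (40.5·26.6 − 25.2·32.7) / (40.5 − 25.2) = 253.26 / 15.3 = 16.553 °C ≈ 16.6 °C.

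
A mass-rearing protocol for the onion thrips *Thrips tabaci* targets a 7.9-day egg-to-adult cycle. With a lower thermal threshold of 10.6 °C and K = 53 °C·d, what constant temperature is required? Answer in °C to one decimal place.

Required daily accumulation = 53 / 7.9 = 6.709 DD/day.
T = T_base + 6.709 = 10.6 + 6.709 = 17.309 ≈ 17.3 °C.

17.3 °C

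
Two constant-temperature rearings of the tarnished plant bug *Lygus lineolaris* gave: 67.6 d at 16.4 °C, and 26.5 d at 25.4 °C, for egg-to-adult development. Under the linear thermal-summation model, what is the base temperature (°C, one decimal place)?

10.6 °C

Equal thermal constants: D₁(T₁ − T_b) = D₂(T₂ − T_b).
67.6·(16.4 − T_b) = 26.5·(25.4 − T_b)
T_b = (67.6·16.4 − 26.5·25.4) / (67.6 − 26.5) = 435.54 / 41.1 = 10.597 °C ≈ 10.6 °C.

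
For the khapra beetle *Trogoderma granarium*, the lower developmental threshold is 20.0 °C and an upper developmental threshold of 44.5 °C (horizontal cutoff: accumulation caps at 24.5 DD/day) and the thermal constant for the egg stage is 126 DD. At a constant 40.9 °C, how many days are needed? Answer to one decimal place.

Daily accumulation = 40.9 − 20.0 = 20.9 DD/day.
Duration = 126 / 20.9 = 6.029 ≈ 6.0 days.

6.0 days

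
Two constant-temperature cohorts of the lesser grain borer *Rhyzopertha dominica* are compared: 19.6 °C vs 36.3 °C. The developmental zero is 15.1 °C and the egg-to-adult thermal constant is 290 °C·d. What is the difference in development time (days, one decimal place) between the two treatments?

50.8 days

At 19.6 °C: 290 / (19.6 − 15.1) = 290 / 4.5 = 64.444 d.
At 36.3 °C: 290 / (36.3 − 15.1) = 290 / 21.2 = 13.679 d.
Difference = |64.444 − 13.679| = 50.765 ≈ 50.8 days.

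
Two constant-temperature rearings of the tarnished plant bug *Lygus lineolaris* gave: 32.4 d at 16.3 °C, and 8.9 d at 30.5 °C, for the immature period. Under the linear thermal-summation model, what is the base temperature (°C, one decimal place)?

10.9 °C

Under the model K = D·(T − T_b), so D₁·(T₁ − T_b) = D₂·(T₂ − T_b).
32.4·(16.3 − T_b) = 8.9·(30.5 − T_b)
T_b = (32.4·16.3 − 8.9·30.5) / (32.4 − 8.9) = 256.67 / 23.5 = 10.922 °C ≈ 10.9 °C.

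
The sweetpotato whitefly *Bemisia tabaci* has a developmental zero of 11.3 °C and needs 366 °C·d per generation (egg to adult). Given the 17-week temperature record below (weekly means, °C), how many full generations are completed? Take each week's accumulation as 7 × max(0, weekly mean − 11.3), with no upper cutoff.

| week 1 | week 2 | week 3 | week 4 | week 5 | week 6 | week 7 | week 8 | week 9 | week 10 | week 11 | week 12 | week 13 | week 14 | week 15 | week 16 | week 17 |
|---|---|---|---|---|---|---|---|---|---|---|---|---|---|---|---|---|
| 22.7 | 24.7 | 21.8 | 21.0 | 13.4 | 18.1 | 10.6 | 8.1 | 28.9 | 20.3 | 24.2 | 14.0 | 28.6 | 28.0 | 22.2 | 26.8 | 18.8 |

3 generations

Weekly DD (7 × max(0, T̄ − 11.3)): 79.8, 93.8, 73.5, 67.9, 14.7, 47.6, 0.0, 0.0, 123.2, 63.0, 90.3, 18.9, 121.1, 116.9, 76.3, 108.5, 52.5.
Season total = 1148.0 DD.
Complete generations = ⌊1148.0 / 366⌋ = 3.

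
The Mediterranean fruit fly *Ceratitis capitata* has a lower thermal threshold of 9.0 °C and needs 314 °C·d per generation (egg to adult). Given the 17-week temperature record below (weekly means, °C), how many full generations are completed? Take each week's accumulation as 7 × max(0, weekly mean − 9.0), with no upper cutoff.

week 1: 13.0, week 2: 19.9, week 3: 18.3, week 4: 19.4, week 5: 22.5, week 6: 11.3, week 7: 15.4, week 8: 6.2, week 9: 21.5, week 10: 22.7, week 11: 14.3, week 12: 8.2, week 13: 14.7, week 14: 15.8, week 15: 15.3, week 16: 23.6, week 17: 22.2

Weekly DD (7 × max(0, T̄ − 9.0)): 28.0, 76.3, 65.1, 72.8, 94.5, 16.1, 44.8, 0.0, 87.5, 95.9, 37.1, 0.0, 39.9, 47.6, 44.1, 102.2, 92.4.
Season total = 944.3 DD.
Complete generations = ⌊944.3 / 314⌋ = 3.

3 generations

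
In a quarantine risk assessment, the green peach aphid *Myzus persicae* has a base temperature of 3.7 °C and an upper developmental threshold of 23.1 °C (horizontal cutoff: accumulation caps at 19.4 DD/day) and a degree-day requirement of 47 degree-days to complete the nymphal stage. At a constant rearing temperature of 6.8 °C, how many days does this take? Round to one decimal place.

Daily accumulation = 6.8 − 3.7 = 3.1 DD/day.
Duration = 47 / 3.1 = 15.161 ≈ 15.2 days.

15.2 days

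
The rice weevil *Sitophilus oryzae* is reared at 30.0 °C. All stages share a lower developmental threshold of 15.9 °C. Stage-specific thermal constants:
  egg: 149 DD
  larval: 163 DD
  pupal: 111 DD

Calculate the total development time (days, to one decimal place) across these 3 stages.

30.0 days

Daily accumulation at 30.0 °C = 30.0 − 15.9 = 14.1 DD/day.
Total K = 149 + 163 + 111 = 423 DD.
Total duration = 423 / 14.1 = 30.000 ≈ 30.0 days.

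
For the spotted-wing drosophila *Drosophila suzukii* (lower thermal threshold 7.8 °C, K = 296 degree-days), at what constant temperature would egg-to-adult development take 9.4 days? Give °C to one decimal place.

Required daily accumulation = 296 / 9.4 = 31.489 DD/day.
T = T_base + 31.489 = 7.8 + 31.489 = 39.289 ≈ 39.3 °C.

39.3 °C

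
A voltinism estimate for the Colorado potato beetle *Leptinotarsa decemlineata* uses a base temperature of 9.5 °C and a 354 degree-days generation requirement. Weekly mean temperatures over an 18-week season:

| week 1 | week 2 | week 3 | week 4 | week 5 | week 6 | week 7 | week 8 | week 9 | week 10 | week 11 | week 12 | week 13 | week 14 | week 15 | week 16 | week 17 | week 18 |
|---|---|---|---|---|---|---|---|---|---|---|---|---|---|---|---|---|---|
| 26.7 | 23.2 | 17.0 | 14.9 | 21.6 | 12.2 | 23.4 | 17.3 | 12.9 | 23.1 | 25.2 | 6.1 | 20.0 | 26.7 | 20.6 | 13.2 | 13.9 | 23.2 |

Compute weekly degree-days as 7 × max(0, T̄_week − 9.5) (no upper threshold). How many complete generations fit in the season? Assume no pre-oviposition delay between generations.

3 generations

Weekly DD (7 × max(0, T̄ − 9.5)): 120.4, 95.9, 52.5, 37.8, 84.7, 18.9, 97.3, 54.6, 23.8, 95.2, 109.9, 0.0, 73.5, 120.4, 77.7, 25.9, 30.8, 95.9.
Season total = 1215.2 DD.
Complete generations = ⌊1215.2 / 354⌋ = 3.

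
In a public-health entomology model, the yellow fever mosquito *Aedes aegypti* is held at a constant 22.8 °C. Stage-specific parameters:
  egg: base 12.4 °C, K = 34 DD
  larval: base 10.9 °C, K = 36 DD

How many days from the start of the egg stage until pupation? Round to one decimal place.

6.3 days

egg: 34 / (22.8 − 12.4) = 34 / 10.4 = 3.269 d.
larval: 36 / (22.8 − 10.9) = 36 / 11.9 = 3.025 d.
Sum = 6.294 ≈ 6.3 days.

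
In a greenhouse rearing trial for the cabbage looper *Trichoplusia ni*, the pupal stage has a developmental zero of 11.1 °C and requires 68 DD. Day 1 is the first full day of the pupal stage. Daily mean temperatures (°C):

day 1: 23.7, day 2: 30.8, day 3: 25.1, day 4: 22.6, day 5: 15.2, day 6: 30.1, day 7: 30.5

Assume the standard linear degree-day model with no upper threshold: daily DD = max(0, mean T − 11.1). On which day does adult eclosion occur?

Daily DD above 11.1 °C: 12.6, 19.7, 14.0, 11.5, 4.1, 19.0, 19.4.
Cumulative: 12.6, 32.3, 46.3, 57.8, 61.9, 80.9, 100.3.
The total first reaches 68 DD on day 6.

day 6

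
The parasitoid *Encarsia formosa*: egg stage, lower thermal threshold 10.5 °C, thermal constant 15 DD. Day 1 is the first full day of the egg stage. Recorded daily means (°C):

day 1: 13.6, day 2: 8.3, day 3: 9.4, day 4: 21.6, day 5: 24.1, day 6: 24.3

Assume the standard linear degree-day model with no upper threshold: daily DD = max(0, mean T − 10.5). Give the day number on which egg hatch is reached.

Daily DD above 10.5 °C: 3.1, 0.0, 0.0, 11.1, 13.6, 13.8.
Cumulative: 3.1, 3.1, 3.1, 14.2, 27.8, 41.6.
The total first reaches 15 DD on day 5.

day 5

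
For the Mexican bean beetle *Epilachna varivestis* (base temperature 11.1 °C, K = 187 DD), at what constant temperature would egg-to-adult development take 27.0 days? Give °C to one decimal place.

18.0 °C

Required daily accumulation = 187 / 27.0 = 6.926 DD/day.
T = T_base + 6.926 = 11.1 + 6.926 = 18.026 ≈ 18.0 °C.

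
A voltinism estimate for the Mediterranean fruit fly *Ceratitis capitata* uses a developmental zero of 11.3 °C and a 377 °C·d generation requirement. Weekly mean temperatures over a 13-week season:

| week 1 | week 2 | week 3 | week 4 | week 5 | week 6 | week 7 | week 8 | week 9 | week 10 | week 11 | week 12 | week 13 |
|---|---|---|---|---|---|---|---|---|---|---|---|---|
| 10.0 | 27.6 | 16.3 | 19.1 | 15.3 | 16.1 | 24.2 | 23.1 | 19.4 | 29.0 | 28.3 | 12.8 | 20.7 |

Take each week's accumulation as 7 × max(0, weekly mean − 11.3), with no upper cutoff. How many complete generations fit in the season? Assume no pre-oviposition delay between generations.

Weekly DD (7 × max(0, T̄ − 11.3)): 0.0, 114.1, 35.0, 54.6, 28.0, 33.6, 90.3, 82.6, 56.7, 123.9, 119.0, 10.5, 65.8.
Season total = 814.1 DD.
Complete generations = ⌊814.1 / 377⌋ = 2.

2 generations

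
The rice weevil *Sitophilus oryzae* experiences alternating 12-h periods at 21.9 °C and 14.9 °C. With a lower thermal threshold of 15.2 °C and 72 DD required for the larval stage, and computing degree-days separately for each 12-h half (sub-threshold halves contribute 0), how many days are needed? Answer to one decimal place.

Day half: max(0, 21.9 − 15.2) × 0.5 = 6.7 × 0.5 = 3.35 DD.
Night half: max(0, 14.9 − 15.2) × 0.5 = 0.0 × 0.5 = 0.00 DD.
Per 24 h: 3.35 DD/day.
Duration = 72 / 3.35 = 21.493 ≈ 21.5 days.

21.5 days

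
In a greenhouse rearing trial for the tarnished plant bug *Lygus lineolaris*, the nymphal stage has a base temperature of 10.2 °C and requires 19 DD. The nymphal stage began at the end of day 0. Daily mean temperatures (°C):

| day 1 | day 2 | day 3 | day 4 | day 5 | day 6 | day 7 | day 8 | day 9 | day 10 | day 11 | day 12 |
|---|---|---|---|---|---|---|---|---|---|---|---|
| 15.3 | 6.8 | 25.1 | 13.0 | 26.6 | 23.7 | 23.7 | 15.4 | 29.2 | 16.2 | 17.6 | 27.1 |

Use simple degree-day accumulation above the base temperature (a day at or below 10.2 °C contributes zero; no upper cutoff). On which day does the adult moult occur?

Daily DD above 10.2 °C: 5.1, 0.0, 14.9, 2.8, 16.4, 13.5, 13.5, 5.2, 19.0, 6.0, 7.4, 16.9.
Cumulative: 5.1, 5.1, 20.0, 22.8, 39.2, 52.7, 66.2, 71.4, 90.4, 96.4, 103.8, 120.7.
The total first reaches 19 DD on day 3.

day 3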